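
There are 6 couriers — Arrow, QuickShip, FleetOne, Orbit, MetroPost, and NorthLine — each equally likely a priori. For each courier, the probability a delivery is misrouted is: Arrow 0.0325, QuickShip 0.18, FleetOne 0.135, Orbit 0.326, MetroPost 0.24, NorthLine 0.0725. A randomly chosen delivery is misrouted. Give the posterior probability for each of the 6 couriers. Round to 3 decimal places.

With a uniform prior (1/6 each), posterior ∝ likelihood:
  Arrow: 0.0325
  QuickShip: 0.18
  FleetOne: 0.135
  Orbit: 0.326
  MetroPost: 0.24
  NorthLine: 0.0725
Total = 0.986.
P(Arrow | misrouted) = 0.0325/0.986 ≈ 0.033
P(QuickShip | misrouted) = 0.18/0.986 ≈ 0.183
P(FleetOne | misrouted) = 0.135/0.986 ≈ 0.137
P(Orbit | misrouted) = 0.326/0.986 ≈ 0.331
P(MetroPost | misrouted) = 0.24/0.986 ≈ 0.243
P(NorthLine | misrouted) = 0.0725/0.986 ≈ 0.074

Arrow 0.033, QuickShip 0.183, FleetOne 0.137, Orbit 0.331, MetroPost 0.243, NorthLine 0.074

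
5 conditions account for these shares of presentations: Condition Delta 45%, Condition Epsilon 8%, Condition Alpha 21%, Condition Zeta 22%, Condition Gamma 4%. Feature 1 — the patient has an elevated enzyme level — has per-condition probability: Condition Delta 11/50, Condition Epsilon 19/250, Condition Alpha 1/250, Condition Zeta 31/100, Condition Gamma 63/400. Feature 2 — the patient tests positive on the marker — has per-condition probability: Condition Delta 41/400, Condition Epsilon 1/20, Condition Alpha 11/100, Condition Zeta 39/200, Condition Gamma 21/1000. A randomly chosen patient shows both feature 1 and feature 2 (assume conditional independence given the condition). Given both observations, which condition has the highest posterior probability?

Unnormalized posteriors (prior × likelihood):
  Condition Delta: 0.45 × 0.22 × 0.1025 = 0.0101475
  Condition Epsilon: 0.08 × 0.076 × 0.05 = 0.000304
  Condition Alpha: 0.21 × 0.004 × 0.11 = 0.0000924
  Condition Zeta: 0.22 × 0.31 × 0.195 = 0.013299
  Condition Gamma: 0.04 × 0.1575 × 0.021 = 0.0001323
Total = 0.0239752.
Largest term belongs to Condition Zeta, so Condition Zeta is most probable.

Condition Zeta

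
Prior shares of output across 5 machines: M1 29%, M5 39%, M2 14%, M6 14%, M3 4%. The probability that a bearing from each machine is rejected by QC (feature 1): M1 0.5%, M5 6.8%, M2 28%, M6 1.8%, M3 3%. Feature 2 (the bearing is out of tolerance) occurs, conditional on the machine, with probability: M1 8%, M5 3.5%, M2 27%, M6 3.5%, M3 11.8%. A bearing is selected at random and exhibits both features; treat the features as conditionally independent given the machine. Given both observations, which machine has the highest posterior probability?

Prior × likelihood for each hypothesis:
  M1: 0.29 × 0.005 × 0.08 = 0.000116
  M5: 0.39 × 0.068 × 0.035 = 0.0009282
  M2: 0.14 × 0.28 × 0.27 = 0.010584
  M6: 0.14 × 0.018 × 0.035 = 0.0000882
  M3: 0.04 × 0.03 × 0.118 = 0.0001416
Total = 0.011858.
Largest term belongs to M2, so M2 is most probable.

M2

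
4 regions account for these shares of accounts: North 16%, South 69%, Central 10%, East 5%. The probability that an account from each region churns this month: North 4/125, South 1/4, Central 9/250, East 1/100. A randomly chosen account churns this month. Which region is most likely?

South

Unnormalized posteriors (prior × likelihood):
  North: 0.16 × 0.032 = 0.00512
  South: 0.69 × 0.25 = 0.1725
  Central: 0.1 × 0.036 = 0.0036
  East: 0.05 × 0.01 = 0.0005
Sum = 0.18172.
Largest term belongs to South, so South is most probable.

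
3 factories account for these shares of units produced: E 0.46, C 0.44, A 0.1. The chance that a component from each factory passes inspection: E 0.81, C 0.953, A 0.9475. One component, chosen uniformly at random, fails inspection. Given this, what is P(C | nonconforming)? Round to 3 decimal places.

Taking complements, P(nonconforming | each) = E 0.19, C 0.047, A 0.0525.
Prior × likelihood for each hypothesis:
  E: 0.46 × 0.19 = 0.0874
  C: 0.44 × 0.047 = 0.02068
  A: 0.1 × 0.0525 = 0.00525
Total = 0.11333.
P(C | evidence) = 0.02068 / 0.11333 ≈ 0.182.

0.182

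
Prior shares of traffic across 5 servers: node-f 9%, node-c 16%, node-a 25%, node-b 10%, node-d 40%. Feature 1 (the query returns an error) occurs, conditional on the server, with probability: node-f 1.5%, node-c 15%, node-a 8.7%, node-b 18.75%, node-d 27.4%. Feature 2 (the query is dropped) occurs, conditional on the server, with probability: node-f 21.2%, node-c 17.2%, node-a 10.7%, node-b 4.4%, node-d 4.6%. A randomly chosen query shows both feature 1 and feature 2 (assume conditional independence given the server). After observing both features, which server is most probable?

Prior × likelihood for each hypothesis:
  node-f: 0.09 × 0.015 × 0.212 = 0.0002862
  node-c: 0.16 × 0.15 × 0.172 = 0.004128
  node-a: 0.25 × 0.087 × 0.107 = 0.00232725
  node-b: 0.1 × 0.1875 × 0.044 = 0.000825
  node-d: 0.4 × 0.274 × 0.046 = 0.0050416
Normalizing constant = 0.01260805.
Largest term belongs to node-d, so node-d is most probable.

node-d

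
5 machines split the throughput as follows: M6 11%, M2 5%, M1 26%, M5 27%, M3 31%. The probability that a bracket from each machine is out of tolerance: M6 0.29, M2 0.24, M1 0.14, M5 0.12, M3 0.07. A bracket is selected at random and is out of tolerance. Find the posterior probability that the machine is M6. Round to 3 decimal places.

Unnormalized posteriors (prior × likelihood):
  M6: 0.11 × 0.29 = 0.0319
  M2: 0.05 × 0.24 = 0.012
  M1: 0.26 × 0.14 = 0.0364
  M5: 0.27 × 0.12 = 0.0324
  M3: 0.31 × 0.07 = 0.0217
Sum = 0.1344.
P(M6 | evidence) = 0.0319 / 0.1344 ≈ 0.237.

0.237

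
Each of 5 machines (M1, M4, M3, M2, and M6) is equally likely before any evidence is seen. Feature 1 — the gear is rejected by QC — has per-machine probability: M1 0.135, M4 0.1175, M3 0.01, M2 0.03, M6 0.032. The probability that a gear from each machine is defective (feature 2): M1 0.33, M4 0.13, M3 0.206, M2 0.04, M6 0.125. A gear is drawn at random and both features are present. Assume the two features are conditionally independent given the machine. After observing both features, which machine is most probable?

With a uniform prior (1/5 each), posterior ∝ likelihood:
  M1: 0.135 × 0.33 = 0.04455
  M4: 0.1175 × 0.13 = 0.015275
  M3: 0.01 × 0.206 = 0.00206
  M2: 0.03 × 0.04 = 0.0012
  M6: 0.032 × 0.125 = 0.004
Normalizing constant = 0.067085.
Largest term belongs to M1, so M1 is most probable.

M1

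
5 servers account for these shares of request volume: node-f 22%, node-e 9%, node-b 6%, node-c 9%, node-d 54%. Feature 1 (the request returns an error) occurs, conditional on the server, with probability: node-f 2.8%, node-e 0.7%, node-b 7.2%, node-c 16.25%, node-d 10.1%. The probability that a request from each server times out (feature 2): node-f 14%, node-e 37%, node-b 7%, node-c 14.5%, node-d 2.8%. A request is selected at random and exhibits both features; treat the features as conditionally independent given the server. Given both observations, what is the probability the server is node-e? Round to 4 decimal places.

0.0462

Prior × likelihood for each hypothesis:
  node-f: 0.22 × 0.028 × 0.14 = 0.0008624
  node-e: 0.09 × 0.007 × 0.37 = 0.0002331
  node-b: 0.06 × 0.072 × 0.07 = 0.0003024
  node-c: 0.09 × 0.1625 × 0.145 = 0.002120625
  node-d: 0.54 × 0.101 × 0.028 = 0.00152712
Sum = 0.005045645.
P(node-e | evidence) = 0.0002331 / 0.005045645 ≈ 0.0462.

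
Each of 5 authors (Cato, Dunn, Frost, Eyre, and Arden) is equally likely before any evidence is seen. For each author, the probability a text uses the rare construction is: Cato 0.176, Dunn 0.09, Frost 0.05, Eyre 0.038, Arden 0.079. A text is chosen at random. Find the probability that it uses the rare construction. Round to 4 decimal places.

Since the prior is uniform, the posterior is proportional to the likelihood:
  Cato: 0.176
  Dunn: 0.09
  Frost: 0.05
  Eyre: 0.038
  Arden: 0.079
P(rare-form) = (1/5) × (0.176 + 0.09 + 0.05 + 0.038 + 0.079) = 0.433/5 ≈ 0.0866.

0.0866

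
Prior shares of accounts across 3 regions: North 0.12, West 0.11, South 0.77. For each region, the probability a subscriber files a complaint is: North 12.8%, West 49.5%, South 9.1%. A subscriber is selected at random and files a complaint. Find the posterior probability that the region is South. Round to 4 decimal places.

0.5009

By Bayes' rule, posterior ∝ prior × likelihood:
  North: 0.12 × 0.128 = 0.01536
  West: 0.11 × 0.495 = 0.05445
  South: 0.77 × 0.091 = 0.07007
Sum = 0.13988.
P(South | evidence) = 0.07007 / 0.13988 ≈ 0.5009.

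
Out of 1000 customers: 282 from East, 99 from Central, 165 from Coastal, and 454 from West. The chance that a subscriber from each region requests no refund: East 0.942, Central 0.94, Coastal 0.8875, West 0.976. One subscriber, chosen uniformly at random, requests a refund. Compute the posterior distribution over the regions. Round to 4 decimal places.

East 0.3160, Central 0.1148, Coastal 0.3587, West 0.2105

Taking complements, P(refund | each) = East 0.058, Central 0.06, Coastal 0.1125, West 0.024.
Prior × likelihood for each hypothesis:
  East: 0.282 × 0.058 = 0.016356
  Central: 0.099 × 0.06 = 0.00594
  Coastal: 0.165 × 0.1125 = 0.0185625
  West: 0.454 × 0.024 = 0.010896
Sum = 0.0517545.
P(East | refund) = 0.016356/0.0517545 ≈ 0.3160
P(Central | refund) = 0.00594/0.0517545 ≈ 0.1148
P(Coastal | refund) = 0.0185625/0.0517545 ≈ 0.3587
P(West | refund) = 0.010896/0.0517545 ≈ 0.2105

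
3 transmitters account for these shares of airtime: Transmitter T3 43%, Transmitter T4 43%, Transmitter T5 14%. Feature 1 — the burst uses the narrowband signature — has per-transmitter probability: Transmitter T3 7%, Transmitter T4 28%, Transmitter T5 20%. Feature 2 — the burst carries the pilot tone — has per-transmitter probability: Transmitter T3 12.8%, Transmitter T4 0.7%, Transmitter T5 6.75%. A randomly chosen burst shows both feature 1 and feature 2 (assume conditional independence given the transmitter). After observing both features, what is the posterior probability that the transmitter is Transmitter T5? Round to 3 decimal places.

Compute prior × likelihood for every hypothesis:
  Transmitter T3: 0.43 × 0.07 × 0.128 = 0.0038528
  Transmitter T4: 0.43 × 0.28 × 0.007 = 0.0008428
  Transmitter T5: 0.14 × 0.2 × 0.0675 = 0.00189
Normalizing constant = 0.0065856.
P(Transmitter T5 | evidence) = 0.00189 / 0.0065856 ≈ 0.287.

0.287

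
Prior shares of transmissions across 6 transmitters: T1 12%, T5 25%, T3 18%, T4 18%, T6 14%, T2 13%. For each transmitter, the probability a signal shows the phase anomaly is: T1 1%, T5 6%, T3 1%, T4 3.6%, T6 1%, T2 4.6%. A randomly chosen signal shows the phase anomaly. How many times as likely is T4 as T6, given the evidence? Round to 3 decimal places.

4.629

Compute prior × likelihood for every hypothesis:
  T1: 0.12 × 0.01 = 0.0012
  T5: 0.25 × 0.06 = 0.015
  T3: 0.18 × 0.01 = 0.0018
  T4: 0.18 × 0.036 = 0.00648
  T6: 0.14 × 0.01 = 0.0014
  T2: 0.13 × 0.046 = 0.00598
Sum = 0.03186.
The ratio is 0.00648 / 0.0014 (the normalizer cancels) = 4.629.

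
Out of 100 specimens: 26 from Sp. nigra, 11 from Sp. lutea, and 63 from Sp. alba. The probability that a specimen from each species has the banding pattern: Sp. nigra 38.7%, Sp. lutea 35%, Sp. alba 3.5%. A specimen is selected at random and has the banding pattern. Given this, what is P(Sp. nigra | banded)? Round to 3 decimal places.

0.624

Prior × likelihood for each hypothesis:
  Sp. nigra: 0.26 × 0.387 = 0.10062
  Sp. lutea: 0.11 × 0.35 = 0.0385
  Sp. alba: 0.63 × 0.035 = 0.02205
Sum = 0.16117.
P(Sp. nigra | evidence) = 0.10062 / 0.16117 ≈ 0.624.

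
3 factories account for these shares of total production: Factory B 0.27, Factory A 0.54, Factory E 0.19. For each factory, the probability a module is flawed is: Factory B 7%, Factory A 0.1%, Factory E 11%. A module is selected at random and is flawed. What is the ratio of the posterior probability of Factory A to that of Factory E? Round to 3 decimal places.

Prior × likelihood for each hypothesis:
  Factory B: 0.27 × 0.07 = 0.0189
  Factory A: 0.54 × 0.001 = 0.00054
  Factory E: 0.19 × 0.11 = 0.0209
Normalizing constant = 0.04034.
The ratio is 0.00054 / 0.0209 (the normalizer cancels) = 0.026.

0.026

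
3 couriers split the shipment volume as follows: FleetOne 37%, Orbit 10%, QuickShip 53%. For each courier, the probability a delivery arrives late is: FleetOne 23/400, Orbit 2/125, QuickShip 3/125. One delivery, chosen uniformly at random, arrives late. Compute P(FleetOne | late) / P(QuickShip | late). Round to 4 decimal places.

1.6726

Unnormalized posteriors (prior × likelihood):
  FleetOne: 0.37 × 0.0575 = 0.021275
  Orbit: 0.1 × 0.016 = 0.0016
  QuickShip: 0.53 × 0.024 = 0.01272
Normalizing constant = 0.035595.
The ratio is 0.021275 / 0.01272 (the normalizer cancels) = 1.6726.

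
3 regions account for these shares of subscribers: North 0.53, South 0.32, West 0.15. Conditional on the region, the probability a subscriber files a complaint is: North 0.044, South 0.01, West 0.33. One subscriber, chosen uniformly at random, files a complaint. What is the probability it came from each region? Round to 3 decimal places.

North 0.307, South 0.042, West 0.651

By Bayes' rule, posterior ∝ prior × likelihood:
  North: 0.53 × 0.044 = 0.02332
  South: 0.32 × 0.01 = 0.0032
  West: 0.15 × 0.33 = 0.0495
Total = 0.07602.
P(North | complaint) = 0.02332/0.07602 ≈ 0.307
P(South | complaint) = 0.0032/0.07602 ≈ 0.042
P(West | complaint) = 0.0495/0.07602 ≈ 0.651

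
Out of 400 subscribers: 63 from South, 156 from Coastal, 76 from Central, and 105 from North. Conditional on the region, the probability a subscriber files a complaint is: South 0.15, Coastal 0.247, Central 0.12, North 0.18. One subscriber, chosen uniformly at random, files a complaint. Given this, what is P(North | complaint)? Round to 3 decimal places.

0.249

Prior × likelihood for each hypothesis:
  South: 0.1575 × 0.15 = 0.023625
  Coastal: 0.39 × 0.247 = 0.09633
  Central: 0.19 × 0.12 = 0.0228
  North: 0.2625 × 0.18 = 0.04725
Sum = 0.190005.
P(North | evidence) = 0.04725 / 0.190005 ≈ 0.249.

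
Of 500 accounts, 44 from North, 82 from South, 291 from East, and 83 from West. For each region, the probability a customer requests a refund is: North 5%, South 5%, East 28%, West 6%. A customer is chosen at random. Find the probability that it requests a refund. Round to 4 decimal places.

0.1855

By Bayes' rule, posterior ∝ prior × likelihood:
  North: 0.088 × 0.05 = 0.0044
  South: 0.164 × 0.05 = 0.0082
  East: 0.582 × 0.28 = 0.16296
  West: 0.166 × 0.06 = 0.00996
P(refund) = 0.0044 + 0.0082 + 0.16296 + 0.00996 = 0.18552 → 0.1855.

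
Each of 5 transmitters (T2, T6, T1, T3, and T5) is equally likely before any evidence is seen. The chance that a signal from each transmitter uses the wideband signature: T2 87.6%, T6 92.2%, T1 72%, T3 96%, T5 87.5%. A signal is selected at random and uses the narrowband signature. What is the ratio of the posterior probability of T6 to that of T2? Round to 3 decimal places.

Taking complements, P(narrowband | each) = T2 0.124, T6 0.078, T1 0.28, T3 0.04, T5 0.125.
With a uniform prior (1/5 each), posterior ∝ likelihood:
  T2: 0.124
  T6: 0.078
  T1: 0.28
  T3: 0.04
  T5: 0.125
Total = 0.647.
The ratio is 0.078 / 0.124 (the normalizer cancels) = 0.629.

0.629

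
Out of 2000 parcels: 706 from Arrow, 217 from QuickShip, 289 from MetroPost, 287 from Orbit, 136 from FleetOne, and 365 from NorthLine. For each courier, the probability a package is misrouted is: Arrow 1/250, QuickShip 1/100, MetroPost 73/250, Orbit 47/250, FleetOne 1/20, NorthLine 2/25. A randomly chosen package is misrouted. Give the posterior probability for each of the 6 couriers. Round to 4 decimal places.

Arrow 0.0157, QuickShip 0.0121, MetroPost 0.4706, Orbit 0.3009, FleetOne 0.0379, NorthLine 0.1628

Compute prior × likelihood for every hypothesis:
  Arrow: 0.353 × 0.004 = 0.001412
  QuickShip: 0.1085 × 0.01 = 0.001085
  MetroPost: 0.1445 × 0.292 = 0.042194
  Orbit: 0.1435 × 0.188 = 0.026978
  FleetOne: 0.068 × 0.05 = 0.0034
  NorthLine: 0.1825 × 0.08 = 0.0146
Total = 0.089669.
P(Arrow | misrouted) = 0.001412/0.089669 ≈ 0.0157
P(QuickShip | misrouted) = 0.001085/0.089669 ≈ 0.0121
P(MetroPost | misrouted) = 0.042194/0.089669 ≈ 0.4706
P(Orbit | misrouted) = 0.026978/0.089669 ≈ 0.3009
P(FleetOne | misrouted) = 0.0034/0.089669 ≈ 0.0379
P(NorthLine | misrouted) = 0.0146/0.089669 ≈ 0.1628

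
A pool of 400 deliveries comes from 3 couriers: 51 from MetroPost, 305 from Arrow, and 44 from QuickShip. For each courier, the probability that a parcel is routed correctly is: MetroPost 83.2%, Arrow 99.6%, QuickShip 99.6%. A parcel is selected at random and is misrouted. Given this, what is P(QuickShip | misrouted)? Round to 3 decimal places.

0.018

Taking complements, P(misrouted | each) = MetroPost 0.168, Arrow 0.004, QuickShip 0.004.
Compute prior × likelihood for every hypothesis:
  MetroPost: 0.1275 × 0.168 = 0.02142
  Arrow: 0.7625 × 0.004 = 0.00305
  QuickShip: 0.11 × 0.004 = 0.00044
Total = 0.02491.
P(QuickShip | evidence) = 0.00044 / 0.02491 ≈ 0.018.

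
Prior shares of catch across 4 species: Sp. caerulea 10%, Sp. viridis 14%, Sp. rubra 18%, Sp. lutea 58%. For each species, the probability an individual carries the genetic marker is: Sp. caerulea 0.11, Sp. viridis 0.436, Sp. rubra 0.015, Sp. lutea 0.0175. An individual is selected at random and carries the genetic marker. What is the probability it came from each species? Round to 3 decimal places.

Unnormalized posteriors (prior × likelihood):
  Sp. caerulea: 0.1 × 0.11 = 0.011
  Sp. viridis: 0.14 × 0.436 = 0.06104
  Sp. rubra: 0.18 × 0.015 = 0.0027
  Sp. lutea: 0.58 × 0.0175 = 0.01015
Normalizing constant = 0.08489.
P(Sp. caerulea | marker) = 0.011/0.08489 ≈ 0.130
P(Sp. viridis | marker) = 0.06104/0.08489 ≈ 0.719
P(Sp. rubra | marker) = 0.0027/0.08489 ≈ 0.032
P(Sp. lutea | marker) = 0.01015/0.08489 ≈ 0.120

Sp. caerulea 0.130, Sp. viridis 0.719, Sp. rubra 0.032, Sp. lutea 0.120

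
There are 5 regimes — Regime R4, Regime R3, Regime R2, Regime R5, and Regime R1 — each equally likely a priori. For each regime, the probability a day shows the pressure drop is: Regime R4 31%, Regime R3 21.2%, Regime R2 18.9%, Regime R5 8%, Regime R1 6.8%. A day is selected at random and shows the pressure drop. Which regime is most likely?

With a uniform prior (1/5 each), posterior ∝ likelihood:
  Regime R4: 0.31
  Regime R3: 0.212
  Regime R2: 0.189
  Regime R5: 0.08
  Regime R1: 0.068
Normalizing constant = 0.859.
Largest term belongs to Regime R4, so Regime R4 is most probable.

Regime R4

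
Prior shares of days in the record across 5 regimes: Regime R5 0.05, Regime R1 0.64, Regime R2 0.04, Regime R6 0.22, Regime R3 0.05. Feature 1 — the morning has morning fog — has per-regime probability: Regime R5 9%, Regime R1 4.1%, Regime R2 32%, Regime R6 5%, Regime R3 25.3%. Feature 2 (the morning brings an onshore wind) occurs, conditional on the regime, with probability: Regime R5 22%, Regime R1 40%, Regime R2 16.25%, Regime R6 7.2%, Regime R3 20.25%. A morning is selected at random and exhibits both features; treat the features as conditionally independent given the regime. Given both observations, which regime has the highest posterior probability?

Regime R1

Compute prior × likelihood for every hypothesis:
  Regime R5: 0.05 × 0.09 × 0.22 = 0.00099
  Regime R1: 0.64 × 0.041 × 0.4 = 0.010496
  Regime R2: 0.04 × 0.32 × 0.1625 = 0.00208
  Regime R6: 0.22 × 0.05 × 0.072 = 0.000792
  Regime R3: 0.05 × 0.253 × 0.2025 = 0.002561625
Sum = 0.016919625.
Largest term belongs to Regime R1, so Regime R1 is most probable.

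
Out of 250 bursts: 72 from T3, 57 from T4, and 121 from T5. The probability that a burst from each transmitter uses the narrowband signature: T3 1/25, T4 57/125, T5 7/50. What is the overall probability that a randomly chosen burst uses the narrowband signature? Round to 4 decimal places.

Unnormalized posteriors (prior × likelihood):
  T3: 0.288 × 0.04 = 0.01152
  T4: 0.228 × 0.456 = 0.103968
  T5: 0.484 × 0.14 = 0.06776
P(narrowband) = 0.01152 + 0.103968 + 0.06776 = 0.183248 → 0.1832.

0.1832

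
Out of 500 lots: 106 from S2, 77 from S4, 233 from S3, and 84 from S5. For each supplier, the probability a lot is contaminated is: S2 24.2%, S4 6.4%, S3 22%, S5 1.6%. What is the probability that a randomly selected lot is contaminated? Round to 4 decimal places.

0.1664

Unnormalized posteriors (prior × likelihood):
  S2: 0.212 × 0.242 = 0.051304
  S4: 0.154 × 0.064 = 0.009856
  S3: 0.466 × 0.22 = 0.10252
  S5: 0.168 × 0.016 = 0.002688
P(contaminated) = 0.051304 + 0.009856 + 0.10252 + 0.002688 = 0.166368 → 0.1664.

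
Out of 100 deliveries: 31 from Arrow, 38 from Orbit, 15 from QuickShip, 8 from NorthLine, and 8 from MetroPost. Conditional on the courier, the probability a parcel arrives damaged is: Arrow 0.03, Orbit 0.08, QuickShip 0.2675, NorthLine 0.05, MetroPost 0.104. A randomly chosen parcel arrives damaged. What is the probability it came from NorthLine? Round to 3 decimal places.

0.043

Unnormalized posteriors (prior × likelihood):
  Arrow: 0.31 × 0.03 = 0.0093
  Orbit: 0.38 × 0.08 = 0.0304
  QuickShip: 0.15 × 0.2675 = 0.040125
  NorthLine: 0.08 × 0.05 = 0.004
  MetroPost: 0.08 × 0.104 = 0.00832
Total = 0.092145.
P(NorthLine | evidence) = 0.004 / 0.092145 ≈ 0.043.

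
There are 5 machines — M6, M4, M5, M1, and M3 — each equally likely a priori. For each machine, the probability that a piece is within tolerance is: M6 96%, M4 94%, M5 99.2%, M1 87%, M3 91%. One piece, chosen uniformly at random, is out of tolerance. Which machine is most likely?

M1

Taking complements, P(oversize | each) = M6 0.04, M4 0.06, M5 0.008, M1 0.13, M3 0.09.
With a uniform prior (1/5 each), posterior ∝ likelihood:
  M6: 0.04
  M4: 0.06
  M5: 0.008
  M1: 0.13
  M3: 0.09
Total = 0.328.
Largest term belongs to M1, so M1 is most probable.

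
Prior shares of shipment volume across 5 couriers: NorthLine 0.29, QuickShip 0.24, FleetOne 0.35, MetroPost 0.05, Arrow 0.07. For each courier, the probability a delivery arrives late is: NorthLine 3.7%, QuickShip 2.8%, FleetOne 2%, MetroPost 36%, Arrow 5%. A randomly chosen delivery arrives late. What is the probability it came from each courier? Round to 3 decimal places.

By Bayes' rule, posterior ∝ prior × likelihood:
  NorthLine: 0.29 × 0.037 = 0.01073
  QuickShip: 0.24 × 0.028 = 0.00672
  FleetOne: 0.35 × 0.02 = 0.007
  MetroPost: 0.05 × 0.36 = 0.018
  Arrow: 0.07 × 0.05 = 0.0035
Total = 0.04595.
P(NorthLine | late) = 0.01073/0.04595 ≈ 0.234
P(QuickShip | late) = 0.00672/0.04595 ≈ 0.146
P(FleetOne | late) = 0.007/0.04595 ≈ 0.152
P(MetroPost | late) = 0.018/0.04595 ≈ 0.392
P(Arrow | late) = 0.0035/0.04595 ≈ 0.076

NorthLine 0.234, QuickShip 0.146, FleetOne 0.152, MetroPost 0.392, Arrow 0.076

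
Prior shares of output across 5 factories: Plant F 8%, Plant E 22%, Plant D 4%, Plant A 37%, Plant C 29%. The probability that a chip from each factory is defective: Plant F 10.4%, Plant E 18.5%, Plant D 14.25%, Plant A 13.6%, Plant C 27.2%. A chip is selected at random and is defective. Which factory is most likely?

Plant C

Compute prior × likelihood for every hypothesis:
  Plant F: 0.08 × 0.104 = 0.00832
  Plant E: 0.22 × 0.185 = 0.0407
  Plant D: 0.04 × 0.1425 = 0.0057
  Plant A: 0.37 × 0.136 = 0.05032
  Plant C: 0.29 × 0.272 = 0.07888
Sum = 0.18392.
Largest term belongs to Plant C, so Plant C is most probable.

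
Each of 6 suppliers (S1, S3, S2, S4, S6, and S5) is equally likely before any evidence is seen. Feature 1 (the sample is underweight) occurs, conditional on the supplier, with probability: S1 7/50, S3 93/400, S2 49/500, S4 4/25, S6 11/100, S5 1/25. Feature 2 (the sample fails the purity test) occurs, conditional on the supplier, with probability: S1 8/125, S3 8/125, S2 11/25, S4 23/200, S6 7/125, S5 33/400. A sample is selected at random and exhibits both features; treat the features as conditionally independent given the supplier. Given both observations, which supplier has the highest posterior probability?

S2

With a uniform prior (1/6 each), posterior ∝ likelihood:
  S1: 0.14 × 0.064 = 0.00896
  S3: 0.2325 × 0.064 = 0.01488
  S2: 0.098 × 0.44 = 0.04312
  S4: 0.16 × 0.115 = 0.0184
  S6: 0.11 × 0.056 = 0.00616
  S5: 0.04 × 0.0825 = 0.0033
Total = 0.09482.
Largest term belongs to S2, so S2 is most probable.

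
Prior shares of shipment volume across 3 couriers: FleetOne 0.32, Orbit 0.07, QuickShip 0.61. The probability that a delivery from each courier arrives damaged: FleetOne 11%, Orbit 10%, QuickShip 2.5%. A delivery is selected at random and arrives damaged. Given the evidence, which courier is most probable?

By Bayes' rule, posterior ∝ prior × likelihood:
  FleetOne: 0.32 × 0.11 = 0.0352
  Orbit: 0.07 × 0.1 = 0.007
  QuickShip: 0.61 × 0.025 = 0.01525
Normalizing constant = 0.05745.
Largest term belongs to FleetOne, so FleetOne is most probable.

FleetOne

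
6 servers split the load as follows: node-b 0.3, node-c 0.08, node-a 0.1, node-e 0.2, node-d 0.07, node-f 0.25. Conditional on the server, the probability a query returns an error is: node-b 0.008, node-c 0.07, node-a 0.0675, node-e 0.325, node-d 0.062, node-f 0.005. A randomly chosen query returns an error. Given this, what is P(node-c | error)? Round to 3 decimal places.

Compute prior × likelihood for every hypothesis:
  node-b: 0.3 × 0.008 = 0.0024
  node-c: 0.08 × 0.07 = 0.0056
  node-a: 0.1 × 0.0675 = 0.00675
  node-e: 0.2 × 0.325 = 0.065
  node-d: 0.07 × 0.062 = 0.00434
  node-f: 0.25 × 0.005 = 0.00125
Normalizing constant = 0.08534.
P(node-c | evidence) = 0.0056 / 0.08534 ≈ 0.066.

0.066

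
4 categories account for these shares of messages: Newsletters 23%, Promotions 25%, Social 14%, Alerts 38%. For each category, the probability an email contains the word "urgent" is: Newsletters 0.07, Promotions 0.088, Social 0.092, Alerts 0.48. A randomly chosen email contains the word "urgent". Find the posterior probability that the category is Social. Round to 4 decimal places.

Compute prior × likelihood for every hypothesis:
  Newsletters: 0.23 × 0.07 = 0.0161
  Promotions: 0.25 × 0.088 = 0.022
  Social: 0.14 × 0.092 = 0.01288
  Alerts: 0.38 × 0.48 = 0.1824
Total = 0.23338.
P(Social | evidence) = 0.01288 / 0.23338 ≈ 0.0552.

0.0552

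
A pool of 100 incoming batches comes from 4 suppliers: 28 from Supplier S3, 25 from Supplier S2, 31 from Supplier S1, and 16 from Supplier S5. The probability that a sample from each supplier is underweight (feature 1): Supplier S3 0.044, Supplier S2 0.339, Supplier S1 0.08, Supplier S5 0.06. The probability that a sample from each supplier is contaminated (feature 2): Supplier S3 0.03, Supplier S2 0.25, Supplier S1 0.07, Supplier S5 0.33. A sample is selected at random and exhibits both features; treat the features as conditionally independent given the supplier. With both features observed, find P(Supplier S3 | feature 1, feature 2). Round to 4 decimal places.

Compute prior × likelihood for every hypothesis:
  Supplier S3: 0.28 × 0.044 × 0.03 = 0.0003696
  Supplier S2: 0.25 × 0.339 × 0.25 = 0.0211875
  Supplier S1: 0.31 × 0.08 × 0.07 = 0.001736
  Supplier S5: 0.16 × 0.06 × 0.33 = 0.003168
Normalizing constant = 0.0264611.
P(Supplier S3 | evidence) = 0.0003696 / 0.0264611 ≈ 0.0140.

0.0140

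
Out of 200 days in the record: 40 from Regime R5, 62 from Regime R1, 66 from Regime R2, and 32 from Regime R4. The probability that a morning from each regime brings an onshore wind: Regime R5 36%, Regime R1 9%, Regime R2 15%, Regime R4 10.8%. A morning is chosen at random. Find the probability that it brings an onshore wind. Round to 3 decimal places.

Prior × likelihood for each hypothesis:
  Regime R5: 0.2 × 0.36 = 0.072
  Regime R1: 0.31 × 0.09 = 0.0279
  Regime R2: 0.33 × 0.15 = 0.0495
  Regime R4: 0.16 × 0.108 = 0.01728
P(onshore) = 0.072 + 0.0279 + 0.0495 + 0.01728 = 0.16668 → 0.167.

0.167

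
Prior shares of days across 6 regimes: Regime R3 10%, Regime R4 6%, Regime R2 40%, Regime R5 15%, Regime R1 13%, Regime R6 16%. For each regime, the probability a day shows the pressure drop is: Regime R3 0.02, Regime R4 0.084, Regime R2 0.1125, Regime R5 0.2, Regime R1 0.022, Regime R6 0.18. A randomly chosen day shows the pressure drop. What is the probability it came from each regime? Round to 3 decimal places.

Regime R3 0.018, Regime R4 0.044, Regime R2 0.396, Regime R5 0.264, Regime R1 0.025, Regime R6 0.253

Compute prior × likelihood for every hypothesis:
  Regime R3: 0.1 × 0.02 = 0.002
  Regime R4: 0.06 × 0.084 = 0.00504
  Regime R2: 0.4 × 0.1125 = 0.045
  Regime R5: 0.15 × 0.2 = 0.03
  Regime R1: 0.13 × 0.022 = 0.00286
  Regime R6: 0.16 × 0.18 = 0.0288
Sum = 0.1137.
P(Regime R3 | drop) = 0.002/0.1137 ≈ 0.018
P(Regime R4 | drop) = 0.00504/0.1137 ≈ 0.044
P(Regime R2 | drop) = 0.045/0.1137 ≈ 0.396
P(Regime R5 | drop) = 0.03/0.1137 ≈ 0.264
P(Regime R1 | drop) = 0.00286/0.1137 ≈ 0.025
P(Regime R6 | drop) = 0.0288/0.1137 ≈ 0.253
(Check: 0.018+0.044+0.396+0.264+0.025+0.253 = 1.000.)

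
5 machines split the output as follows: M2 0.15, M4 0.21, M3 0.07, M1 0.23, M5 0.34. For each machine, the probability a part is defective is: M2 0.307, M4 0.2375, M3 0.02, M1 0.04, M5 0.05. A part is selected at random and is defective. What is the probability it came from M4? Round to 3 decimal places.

By Bayes' rule, posterior ∝ prior × likelihood:
  M2: 0.15 × 0.307 = 0.04605
  M4: 0.21 × 0.2375 = 0.049875
  M3: 0.07 × 0.02 = 0.0014
  M1: 0.23 × 0.04 = 0.0092
  M5: 0.34 × 0.05 = 0.017
Normalizing constant = 0.123525.
P(M4 | evidence) = 0.049875 / 0.123525 ≈ 0.404.

0.404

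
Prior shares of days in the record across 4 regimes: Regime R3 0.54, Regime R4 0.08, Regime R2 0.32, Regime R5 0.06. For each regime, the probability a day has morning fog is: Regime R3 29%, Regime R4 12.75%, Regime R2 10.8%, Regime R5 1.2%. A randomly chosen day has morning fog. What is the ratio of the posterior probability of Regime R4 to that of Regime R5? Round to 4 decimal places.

Unnormalized posteriors (prior × likelihood):
  Regime R3: 0.54 × 0.29 = 0.1566
  Regime R4: 0.08 × 0.1275 = 0.0102
  Regime R2: 0.32 × 0.108 = 0.03456
  Regime R5: 0.06 × 0.012 = 0.00072
Sum = 0.20208.
The ratio is 0.0102 / 0.00072 (the normalizer cancels) = 14.1667.

14.1667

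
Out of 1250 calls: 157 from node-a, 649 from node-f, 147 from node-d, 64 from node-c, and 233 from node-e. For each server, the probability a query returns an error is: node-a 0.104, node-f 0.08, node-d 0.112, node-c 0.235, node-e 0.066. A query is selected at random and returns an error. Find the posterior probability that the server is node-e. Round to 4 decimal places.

Unnormalized posteriors (prior × likelihood):
  node-a: 0.1256 × 0.104 = 0.0130624
  node-f: 0.5192 × 0.08 = 0.041536
  node-d: 0.1176 × 0.112 = 0.0131712
  node-c: 0.0512 × 0.235 = 0.012032
  node-e: 0.1864 × 0.066 = 0.0123024
Sum = 0.092104.
P(node-e | evidence) = 0.0123024 / 0.092104 ≈ 0.1336.

0.1336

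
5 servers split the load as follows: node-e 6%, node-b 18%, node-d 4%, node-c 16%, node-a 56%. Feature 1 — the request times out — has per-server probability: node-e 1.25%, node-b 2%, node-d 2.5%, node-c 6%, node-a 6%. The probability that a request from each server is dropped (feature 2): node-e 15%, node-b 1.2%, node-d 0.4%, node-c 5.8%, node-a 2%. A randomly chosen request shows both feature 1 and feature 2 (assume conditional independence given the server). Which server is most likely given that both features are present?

Prior × likelihood for each hypothesis:
  node-e: 0.06 × 0.0125 × 0.15 = 0.0001125
  node-b: 0.18 × 0.02 × 0.012 = 0.0000432
  node-d: 0.04 × 0.025 × 0.004 = 0.000004
  node-c: 0.16 × 0.06 × 0.058 = 0.0005568
  node-a: 0.56 × 0.06 × 0.02 = 0.000672
Normalizing constant = 0.0013885.
Largest term belongs to node-a, so node-a is most probable.

node-a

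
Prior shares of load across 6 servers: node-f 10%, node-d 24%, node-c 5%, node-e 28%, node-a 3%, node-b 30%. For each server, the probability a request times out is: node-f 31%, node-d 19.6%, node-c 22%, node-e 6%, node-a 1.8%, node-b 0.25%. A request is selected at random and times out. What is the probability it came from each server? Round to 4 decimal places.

By Bayes' rule, posterior ∝ prior × likelihood:
  node-f: 0.1 × 0.31 = 0.031
  node-d: 0.24 × 0.196 = 0.04704
  node-c: 0.05 × 0.22 = 0.011
  node-e: 0.28 × 0.06 = 0.0168
  node-a: 0.03 × 0.018 = 0.00054
  node-b: 0.3 × 0.0025 = 0.00075
Total = 0.10713.
P(node-f | timeout) = 0.031/0.10713 ≈ 0.2894
P(node-d | timeout) = 0.04704/0.10713 ≈ 0.4391
P(node-c | timeout) = 0.011/0.10713 ≈ 0.1027
P(node-e | timeout) = 0.0168/0.10713 ≈ 0.1568
P(node-a | timeout) = 0.00054/0.10713 ≈ 0.0050
P(node-b | timeout) = 0.00075/0.10713 ≈ 0.0070

node-f 0.2894, node-d 0.4391, node-c 0.1027, node-e 0.1568, node-a 0.0050, node-b 0.0070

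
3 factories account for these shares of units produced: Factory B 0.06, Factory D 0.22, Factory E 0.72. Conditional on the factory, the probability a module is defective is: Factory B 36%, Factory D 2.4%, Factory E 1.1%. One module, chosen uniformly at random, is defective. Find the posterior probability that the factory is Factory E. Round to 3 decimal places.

0.228

By Bayes' rule, posterior ∝ prior × likelihood:
  Factory B: 0.06 × 0.36 = 0.0216
  Factory D: 0.22 × 0.024 = 0.00528
  Factory E: 0.72 × 0.011 = 0.00792
Normalizing constant = 0.0348.
P(Factory E | evidence) = 0.00792 / 0.0348 ≈ 0.228.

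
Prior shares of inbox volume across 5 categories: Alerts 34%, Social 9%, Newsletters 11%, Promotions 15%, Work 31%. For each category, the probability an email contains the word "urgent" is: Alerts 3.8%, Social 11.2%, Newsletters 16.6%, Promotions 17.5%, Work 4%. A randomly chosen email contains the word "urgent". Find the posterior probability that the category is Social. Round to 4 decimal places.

0.1261

Unnormalized posteriors (prior × likelihood):
  Alerts: 0.34 × 0.038 = 0.01292
  Social: 0.09 × 0.112 = 0.01008
  Newsletters: 0.11 × 0.166 = 0.01826
  Promotions: 0.15 × 0.175 = 0.02625
  Work: 0.31 × 0.04 = 0.0124
Normalizing constant = 0.07991.
P(Social | evidence) = 0.01008 / 0.07991 ≈ 0.1261.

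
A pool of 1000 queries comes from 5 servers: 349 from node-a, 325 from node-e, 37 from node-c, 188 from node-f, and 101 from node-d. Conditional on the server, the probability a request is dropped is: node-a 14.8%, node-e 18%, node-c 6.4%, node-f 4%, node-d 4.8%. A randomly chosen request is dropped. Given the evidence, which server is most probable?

node-e

Compute prior × likelihood for every hypothesis:
  node-a: 0.349 × 0.148 = 0.051652
  node-e: 0.325 × 0.18 = 0.0585
  node-c: 0.037 × 0.064 = 0.002368
  node-f: 0.188 × 0.04 = 0.00752
  node-d: 0.101 × 0.048 = 0.004848
Sum = 0.124888.
Largest term belongs to node-e, so node-e is most probable.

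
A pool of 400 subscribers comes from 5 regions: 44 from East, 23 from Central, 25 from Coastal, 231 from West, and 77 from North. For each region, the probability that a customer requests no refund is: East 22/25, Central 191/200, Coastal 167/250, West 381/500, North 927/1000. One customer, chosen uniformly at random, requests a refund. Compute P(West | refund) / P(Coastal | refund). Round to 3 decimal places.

Taking complements, P(refund | each) = East 0.12, Central 0.045, Coastal 0.332, West 0.238, North 0.073.
Prior × likelihood for each hypothesis:
  East: 0.11 × 0.12 = 0.0132
  Central: 0.0575 × 0.045 = 0.0025875
  Coastal: 0.0625 × 0.332 = 0.02075
  West: 0.5775 × 0.238 = 0.137445
  North: 0.1925 × 0.073 = 0.0140525
Normalizing constant = 0.188035.
The ratio is 0.137445 / 0.02075 (the normalizer cancels) = 6.624.

6.624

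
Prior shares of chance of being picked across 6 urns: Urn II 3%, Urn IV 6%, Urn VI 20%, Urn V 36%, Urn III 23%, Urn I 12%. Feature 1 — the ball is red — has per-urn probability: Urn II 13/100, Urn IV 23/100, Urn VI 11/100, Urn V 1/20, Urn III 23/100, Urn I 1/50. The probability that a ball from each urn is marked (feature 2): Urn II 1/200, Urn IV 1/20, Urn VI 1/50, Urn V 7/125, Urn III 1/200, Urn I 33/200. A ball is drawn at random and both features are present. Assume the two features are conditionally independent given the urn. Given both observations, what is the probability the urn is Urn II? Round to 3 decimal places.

Prior × likelihood for each hypothesis:
  Urn II: 0.03 × 0.13 × 0.005 = 0.0000195
  Urn IV: 0.06 × 0.23 × 0.05 = 0.00069
  Urn VI: 0.2 × 0.11 × 0.02 = 0.00044
  Urn V: 0.36 × 0.05 × 0.056 = 0.001008
  Urn III: 0.23 × 0.23 × 0.005 = 0.0002645
  Urn I: 0.12 × 0.02 × 0.165 = 0.000396
Normalizing constant = 0.002818.
P(Urn II | evidence) = 0.0000195 / 0.002818 ≈ 0.007.

0.007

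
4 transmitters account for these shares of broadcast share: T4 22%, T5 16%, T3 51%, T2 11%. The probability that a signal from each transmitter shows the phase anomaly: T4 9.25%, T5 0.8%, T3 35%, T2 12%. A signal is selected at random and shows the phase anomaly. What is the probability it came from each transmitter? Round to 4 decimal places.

T4 0.0954, T5 0.0060, T3 0.8367, T2 0.0619

By Bayes' rule, posterior ∝ prior × likelihood:
  T4: 0.22 × 0.0925 = 0.02035
  T5: 0.16 × 0.008 = 0.00128
  T3: 0.51 × 0.35 = 0.1785
  T2: 0.11 × 0.12 = 0.0132
Total = 0.21333.
P(T4 | anomaly) = 0.02035/0.21333 ≈ 0.0954
P(T5 | anomaly) = 0.00128/0.21333 ≈ 0.0060
P(T3 | anomaly) = 0.1785/0.21333 ≈ 0.8367
P(T2 | anomaly) = 0.0132/0.21333 ≈ 0.0619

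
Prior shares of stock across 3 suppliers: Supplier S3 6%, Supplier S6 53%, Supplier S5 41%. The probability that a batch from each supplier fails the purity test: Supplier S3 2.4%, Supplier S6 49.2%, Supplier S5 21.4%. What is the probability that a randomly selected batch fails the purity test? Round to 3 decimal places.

0.350

Compute prior × likelihood for every hypothesis:
  Supplier S3: 0.06 × 0.024 = 0.00144
  Supplier S6: 0.53 × 0.492 = 0.26076
  Supplier S5: 0.41 × 0.214 = 0.08774
P(off-spec) = 0.00144 + 0.26076 + 0.08774 = 0.34994 → 0.350.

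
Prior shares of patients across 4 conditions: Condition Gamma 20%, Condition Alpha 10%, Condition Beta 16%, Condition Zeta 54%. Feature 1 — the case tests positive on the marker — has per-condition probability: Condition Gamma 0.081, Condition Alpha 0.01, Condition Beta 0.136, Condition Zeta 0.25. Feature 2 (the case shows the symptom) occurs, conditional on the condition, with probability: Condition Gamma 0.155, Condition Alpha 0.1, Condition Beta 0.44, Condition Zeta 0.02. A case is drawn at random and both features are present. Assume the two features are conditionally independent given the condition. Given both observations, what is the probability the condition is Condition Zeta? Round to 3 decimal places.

Unnormalized posteriors (prior × likelihood):
  Condition Gamma: 0.2 × 0.081 × 0.155 = 0.002511
  Condition Alpha: 0.1 × 0.01 × 0.1 = 0.0001
  Condition Beta: 0.16 × 0.136 × 0.44 = 0.0095744
  Condition Zeta: 0.54 × 0.25 × 0.02 = 0.0027
Normalizing constant = 0.0148854.
P(Condition Zeta | evidence) = 0.0027 / 0.0148854 ≈ 0.181.

0.181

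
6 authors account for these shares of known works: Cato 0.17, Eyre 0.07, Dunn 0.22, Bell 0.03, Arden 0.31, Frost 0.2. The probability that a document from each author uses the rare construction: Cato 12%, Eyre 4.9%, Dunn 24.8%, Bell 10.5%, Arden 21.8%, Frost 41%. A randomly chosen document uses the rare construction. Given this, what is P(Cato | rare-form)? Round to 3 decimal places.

0.088

Unnormalized posteriors (prior × likelihood):
  Cato: 0.17 × 0.12 = 0.0204
  Eyre: 0.07 × 0.049 = 0.00343
  Dunn: 0.22 × 0.248 = 0.05456
  Bell: 0.03 × 0.105 = 0.00315
  Arden: 0.31 × 0.218 = 0.06758
  Frost: 0.2 × 0.41 = 0.082
Normalizing constant = 0.23112.
P(Cato | evidence) = 0.0204 / 0.23112 ≈ 0.088.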